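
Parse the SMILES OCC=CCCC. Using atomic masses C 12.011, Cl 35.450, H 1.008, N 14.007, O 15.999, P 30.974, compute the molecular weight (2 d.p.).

100.16 g/mol

First, the molecular formula is C6H12O (counting implicit H from valence).
  C: 6 × 12.011 = 72.066
  H: 12 × 1.008 = 12.096
  O: 1 × 15.999 = 15.999
Sum: 6×12.011 + 12×1.008 + 1×15.999 = 100.161 → 100.16 g/mol.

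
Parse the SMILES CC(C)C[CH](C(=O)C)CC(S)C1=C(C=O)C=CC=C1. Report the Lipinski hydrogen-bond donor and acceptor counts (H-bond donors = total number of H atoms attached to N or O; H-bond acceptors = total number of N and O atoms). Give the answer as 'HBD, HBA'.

0, 2

Donors: find every N or O and count the H atoms it carries.
  atom 7 (O): bond orders sum to 2 → 0 H
  atom 15 (O): bond orders sum to 2 → 0 H
Lipinski HBD = 0.
Acceptors: N atoms = 0, O atoms = 2 → HBA = 2.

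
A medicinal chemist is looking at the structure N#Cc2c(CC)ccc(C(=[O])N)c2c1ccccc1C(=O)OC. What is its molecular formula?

C18H16N2O3

Walk through each heavy atom and fill implicit hydrogens from standard valence (C 4, N 3, O 2, S 2, halogen 1); for lowercase aromatic atoms, an aromatic c carries 1 H when it has two neighbours and 0 H with three, and aromatic n carries 0 H:
  atom 1: N, bond orders sum to 3 (valence 3) → 0 H
  atom 2: C, bond orders sum to 4 (valence 4) → 0 H
  atom 3: aromatic c, 3 neighbours → 0 H
  atom 4: aromatic c, 3 neighbours → 0 H
  atom 5: C, bond orders sum to 2 (valence 4) → 2 H
  atom 6: C, bond orders sum to 1 (valence 4) → 3 H
  atom 7: aromatic c, 2 neighbours → 1 H
  atom 8: aromatic c, 2 neighbours → 1 H
  atom 9: aromatic c, 3 neighbours → 0 H
  atom 10: C, bond orders sum to 4 (valence 4) → 0 H
  atom 11: O with explicit H count 0
  atom 12: N, bond orders sum to 1 (valence 3) → 2 H
  atom 13: aromatic c, 3 neighbours → 0 H
  atom 14: aromatic c, 3 neighbours → 0 H
  atom 15: aromatic c, 2 neighbours → 1 H
  atom 16: aromatic c, 2 neighbours → 1 H
  atom 17: aromatic c, 2 neighbours → 1 H
  atom 18: aromatic c, 2 neighbours → 1 H
  atom 19: aromatic c, 3 neighbours → 0 H
  atom 20: C, bond orders sum to 4 (valence 4) → 0 H
  atom 21: O, bond orders sum to 2 (valence 2) → 0 H
  atom 22: O, bond orders sum to 2 (valence 2) → 0 H
  atom 23: C, bond orders sum to 1 (valence 4) → 3 H
Totals → C:18, H:16, N:2, O:3.
In Hill order: C18H16N2O3.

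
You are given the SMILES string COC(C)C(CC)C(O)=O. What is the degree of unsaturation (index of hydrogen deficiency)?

Degree of unsaturation = (number of rings) + (number of π bonds).
Ring closures in the SMILES: 0.
π bonds: 1 double bond (each 1 DoU) → 1 DoU from unsaturation.
Total DoU = 0 + 1 = 1.

1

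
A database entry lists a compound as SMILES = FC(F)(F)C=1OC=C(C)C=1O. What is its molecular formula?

Walk through each heavy atom and fill implicit hydrogens from standard valence (C 4, N 3, O 2, S 2, halogen 1):
  atom 1: F (halogen, monovalent) → 0 H
  atom 2: C, bond orders sum to 4 (valence 4) → 0 H
  atom 3: F (halogen, monovalent) → 0 H
  atom 4: F (halogen, monovalent) → 0 H
  atom 5: C, bond orders sum to 4 (valence 4) → 0 H
  atom 6: O, bond orders sum to 2 (valence 2) → 0 H
  atom 7: C, bond orders sum to 3 (valence 4) → 1 H
  atom 8: C, bond orders sum to 4 (valence 4) → 0 H
  atom 9: C, bond orders sum to 1 (valence 4) → 3 H
  atom 10: C, bond orders sum to 4 (valence 4) → 0 H
  atom 11: O, bond orders sum to 1 (valence 2) → 1 H
Totals → C:6, H:5, F:3, O:2.

C6H5F3O2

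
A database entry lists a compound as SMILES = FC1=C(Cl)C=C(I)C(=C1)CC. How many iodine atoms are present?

1

Scan the SMILES for I atoms (remember two-letter symbols like Cl and Br are single atoms).
Iodine count: 1.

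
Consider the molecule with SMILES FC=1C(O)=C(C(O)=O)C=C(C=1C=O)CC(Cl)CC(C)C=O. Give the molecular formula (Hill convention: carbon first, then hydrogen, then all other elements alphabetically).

C14H14ClFO5

Walk through each heavy atom and fill implicit hydrogens from standard valence (C 4, N 3, O 2, S 2, halogen 1):
  atom 1: F (halogen, monovalent) → 0 H
  atom 2: C, bond orders sum to 4 (valence 4) → 0 H
  atom 3: C, bond orders sum to 4 (valence 4) → 0 H
  atom 4: O, bond orders sum to 1 (valence 2) → 1 H
  atom 5: C, bond orders sum to 4 (valence 4) → 0 H
  atom 6: C, bond orders sum to 4 (valence 4) → 0 H
  atom 7: O, bond orders sum to 1 (valence 2) → 1 H
  atom 8: O, bond orders sum to 2 (valence 2) → 0 H
  atom 9: C, bond orders sum to 3 (valence 4) → 1 H
  atom 10: C, bond orders sum to 4 (valence 4) → 0 H
  atom 11: C, bond orders sum to 4 (valence 4) → 0 H
  atom 12: C, bond orders sum to 3 (valence 4) → 1 H
  atom 13: O, bond orders sum to 2 (valence 2) → 0 H
  atom 14: C, bond orders sum to 2 (valence 4) → 2 H
  atom 15: C, bond orders sum to 3 (valence 4) → 1 H
  atom 16: Cl (halogen, monovalent) → 0 H
  atom 17: C, bond orders sum to 2 (valence 4) → 2 H
  atom 18: C, bond orders sum to 3 (valence 4) → 1 H
  atom 19: C, bond orders sum to 1 (valence 4) → 3 H
  atom 20: C, bond orders sum to 3 (valence 4) → 1 H
  atom 21: O, bond orders sum to 2 (valence 2) → 0 H
Totals → C:14, H:14, Cl:1, F:1, O:5.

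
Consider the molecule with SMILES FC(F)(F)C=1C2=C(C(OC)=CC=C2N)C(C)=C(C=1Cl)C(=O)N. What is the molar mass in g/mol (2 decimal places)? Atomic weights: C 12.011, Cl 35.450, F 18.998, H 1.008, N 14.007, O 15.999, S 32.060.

First, the molecular formula is C14H12ClF3N2O2 (counting implicit H from valence).
  C: 14 × 12.011 = 168.154
  Cl: 1 × 35.450 = 35.450
  F: 3 × 18.998 = 56.994
  H: 12 × 1.008 = 12.096
  N: 2 × 14.007 = 28.014
  O: 2 × 15.999 = 31.998
Sum: 14×12.011 + 1×35.450 + 3×18.998 + 12×1.008 + 2×14.007 + 2×15.999 = 332.706 → 332.71 g/mol.

332.71 g/mol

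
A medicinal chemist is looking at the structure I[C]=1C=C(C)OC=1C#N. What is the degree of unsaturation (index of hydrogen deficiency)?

5

Molecular formula: C6H4INO.
DoU = (2C + 2 + N − H − X) / 2, where X is the halogen count and O/S are ignored.
    = (2·6 + 2 + 1 − 4 − 1) / 2 = 10 / 2 = 5.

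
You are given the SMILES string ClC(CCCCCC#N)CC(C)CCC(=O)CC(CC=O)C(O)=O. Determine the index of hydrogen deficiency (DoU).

5

Degree of unsaturation = (number of rings) + (number of π bonds).
Ring closures in the SMILES: 0.
π bonds: 3 double bonds (each 1 DoU), 1 triple bond (each 2 DoU) → 5 DoU from unsaturation.
Total DoU = 0 + 5 = 5.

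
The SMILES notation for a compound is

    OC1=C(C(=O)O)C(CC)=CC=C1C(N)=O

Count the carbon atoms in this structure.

Count every carbon token in the SMILES (each C, including those in ring-closure positions and inside branches).
Carbon count: 10.

10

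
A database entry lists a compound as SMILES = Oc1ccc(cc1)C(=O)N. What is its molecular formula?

Walk through each heavy atom and fill implicit hydrogens from standard valence (C 4, N 3, O 2, S 2, halogen 1); for lowercase aromatic atoms, an aromatic c carries 1 H when it has two neighbours and 0 H with three, and aromatic n carries 0 H:
  atom 1: O, bond orders sum to 1 (valence 2) → 1 H
  atom 2: aromatic c, 3 neighbours → 0 H
  atom 3: aromatic c, 2 neighbours → 1 H
  atom 4: aromatic c, 2 neighbours → 1 H
  atom 5: aromatic c, 3 neighbours → 0 H
  atom 6: aromatic c, 2 neighbours → 1 H
  atom 7: aromatic c, 2 neighbours → 1 H
  atom 8: C, bond orders sum to 4 (valence 4) → 0 H
  atom 9: O, bond orders sum to 2 (valence 2) → 0 H
  atom 10: N, bond orders sum to 1 (valence 3) → 2 H
Totals → C:7, H:7, N:1, O:2.

C7H7NO2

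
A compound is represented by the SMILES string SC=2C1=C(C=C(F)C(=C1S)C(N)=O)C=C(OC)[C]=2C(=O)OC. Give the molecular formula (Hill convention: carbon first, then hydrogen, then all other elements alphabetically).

Walk through each heavy atom and fill implicit hydrogens from standard valence (C 4, N 3, O 2, S 2, halogen 1):
  atom 1: S, bond orders sum to 1 (valence 2) → 1 H
  atom 2: C, bond orders sum to 4 (valence 4) → 0 H
  atom 3: C, bond orders sum to 4 (valence 4) → 0 H
  atom 4: C, bond orders sum to 4 (valence 4) → 0 H
  atom 5: C, bond orders sum to 3 (valence 4) → 1 H
  atom 6: C, bond orders sum to 4 (valence 4) → 0 H
  atom 7: F (halogen, monovalent) → 0 H
  atom 8: C, bond orders sum to 4 (valence 4) → 0 H
  atom 9: C, bond orders sum to 4 (valence 4) → 0 H
  atom 10: S, bond orders sum to 1 (valence 2) → 1 H
  atom 11: C, bond orders sum to 4 (valence 4) → 0 H
  atom 12: N, bond orders sum to 1 (valence 3) → 2 H
  atom 13: O, bond orders sum to 2 (valence 2) → 0 H
  atom 14: C, bond orders sum to 3 (valence 4) → 1 H
  atom 15: C, bond orders sum to 4 (valence 4) → 0 H
  atom 16: O, bond orders sum to 2 (valence 2) → 0 H
  atom 17: C, bond orders sum to 1 (valence 4) → 3 H
  atom 18: C with explicit H count 0
  atom 19: C, bond orders sum to 4 (valence 4) → 0 H
  atom 20: O, bond orders sum to 2 (valence 2) → 0 H
  atom 21: O, bond orders sum to 2 (valence 2) → 0 H
  atom 22: C, bond orders sum to 1 (valence 4) → 3 H
Totals → C:14, H:12, F:1, N:1, O:4, S:2.

C14H12FNO4S2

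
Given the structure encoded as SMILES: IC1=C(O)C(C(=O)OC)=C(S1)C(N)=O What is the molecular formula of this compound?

Walk through each heavy atom and fill implicit hydrogens from standard valence (C 4, N 3, O 2, S 2, halogen 1):
  atom 1: I (halogen, monovalent) → 0 H
  atom 2: C, bond orders sum to 4 (valence 4) → 0 H
  atom 3: C, bond orders sum to 4 (valence 4) → 0 H
  atom 4: O, bond orders sum to 1 (valence 2) → 1 H
  atom 5: C, bond orders sum to 4 (valence 4) → 0 H
  atom 6: C, bond orders sum to 4 (valence 4) → 0 H
  atom 7: O, bond orders sum to 2 (valence 2) → 0 H
  atom 8: O, bond orders sum to 2 (valence 2) → 0 H
  atom 9: C, bond orders sum to 1 (valence 4) → 3 H
  atom 10: C, bond orders sum to 4 (valence 4) → 0 H
  atom 11: S, bond orders sum to 2 (valence 2) → 0 H
  atom 12: C, bond orders sum to 4 (valence 4) → 0 H
  atom 13: N, bond orders sum to 1 (valence 3) → 2 H
  atom 14: O, bond orders sum to 2 (valence 2) → 0 H
Totals → C:7, H:6, I:1, N:1, O:4, S:1.

C7H6INO4S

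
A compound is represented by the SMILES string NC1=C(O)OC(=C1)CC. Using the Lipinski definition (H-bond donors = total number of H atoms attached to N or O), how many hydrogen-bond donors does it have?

Donors: find every N or O and count the H atoms it carries.
  atom 1 (N): bond orders sum to 1 → 2 H
  atom 4 (O): bond orders sum to 1 → 1 H
  atom 5 (O): bond orders sum to 2 → 0 H
Lipinski HBD = 3.

3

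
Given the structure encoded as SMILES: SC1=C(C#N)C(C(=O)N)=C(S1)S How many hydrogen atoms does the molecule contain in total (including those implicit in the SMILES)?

Walk through each heavy atom and fill implicit hydrogens from standard valence (C 4, N 3, O 2, S 2, halogen 1):
  atom 1: S, bond orders sum to 1 (valence 2) → 1 H
  atom 2: C, bond orders sum to 4 (valence 4) → 0 H
  atom 3: C, bond orders sum to 4 (valence 4) → 0 H
  atom 4: C, bond orders sum to 4 (valence 4) → 0 H
  atom 5: N, bond orders sum to 3 (valence 3) → 0 H
  atom 6: C, bond orders sum to 4 (valence 4) → 0 H
  atom 7: C, bond orders sum to 4 (valence 4) → 0 H
  atom 8: O, bond orders sum to 2 (valence 2) → 0 H
  atom 9: N, bond orders sum to 1 (valence 3) → 2 H
  atom 10: C, bond orders sum to 4 (valence 4) → 0 H
  atom 11: S, bond orders sum to 2 (valence 2) → 0 H
  atom 12: S, bond orders sum to 1 (valence 2) → 1 H
Total hydrogens: 4.

4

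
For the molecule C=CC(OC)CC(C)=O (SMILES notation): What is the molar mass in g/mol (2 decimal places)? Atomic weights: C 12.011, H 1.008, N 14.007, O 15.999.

128.17 g/mol

First, the molecular formula is C7H12O2 (counting implicit H from valence).
  C: 7 × 12.011 = 84.077
  H: 12 × 1.008 = 12.096
  O: 2 × 15.999 = 31.998
Sum: 7×12.011 + 12×1.008 + 2×15.999 = 128.171 → 128.17 g/mol.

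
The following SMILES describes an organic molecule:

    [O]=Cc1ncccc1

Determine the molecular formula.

Walk through each heavy atom and fill implicit hydrogens from standard valence (C 4, N 3, O 2, S 2, halogen 1); for lowercase aromatic atoms, an aromatic c carries 1 H when it has two neighbours and 0 H with three, and aromatic n carries 0 H:
  atom 1: O with explicit H count 0
  atom 2: C, bond orders sum to 3 (valence 4) → 1 H
  atom 3: aromatic c, 3 neighbours → 0 H
  atom 4: aromatic n, 2 neighbours → 0 H
  atom 5: aromatic c, 2 neighbours → 1 H
  atom 6: aromatic c, 2 neighbours → 1 H
  atom 7: aromatic c, 2 neighbours → 1 H
  atom 8: aromatic c, 2 neighbours → 1 H
Totals → C:6, H:5, N:1, O:1.

C6H5NO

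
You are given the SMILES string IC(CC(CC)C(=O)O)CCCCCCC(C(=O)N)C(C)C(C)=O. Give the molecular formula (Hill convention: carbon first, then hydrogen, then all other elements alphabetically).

Walk through each heavy atom and fill implicit hydrogens from standard valence (C 4, N 3, O 2, S 2, halogen 1):
  atom 1: I (halogen, monovalent) → 0 H
  atom 2: C, bond orders sum to 3 (valence 4) → 1 H
  atom 3: C, bond orders sum to 2 (valence 4) → 2 H
  atom 4: C, bond orders sum to 3 (valence 4) → 1 H
  atom 5: C, bond orders sum to 2 (valence 4) → 2 H
  atom 6: C, bond orders sum to 1 (valence 4) → 3 H
  atom 7: C, bond orders sum to 4 (valence 4) → 0 H
  atom 8: O, bond orders sum to 2 (valence 2) → 0 H
  atom 9: O, bond orders sum to 1 (valence 2) → 1 H
  atom 10: C, bond orders sum to 2 (valence 4) → 2 H
  atom 11: C, bond orders sum to 2 (valence 4) → 2 H
  atom 12: C, bond orders sum to 2 (valence 4) → 2 H
  atom 13: C, bond orders sum to 2 (valence 4) → 2 H
  atom 14: C, bond orders sum to 2 (valence 4) → 2 H
  atom 15: C, bond orders sum to 2 (valence 4) → 2 H
  atom 16: C, bond orders sum to 3 (valence 4) → 1 H
  atom 17: C, bond orders sum to 4 (valence 4) → 0 H
  atom 18: O, bond orders sum to 2 (valence 2) → 0 H
  atom 19: N, bond orders sum to 1 (valence 3) → 2 H
  atom 20: C, bond orders sum to 3 (valence 4) → 1 H
  atom 21: C, bond orders sum to 1 (valence 4) → 3 H
  atom 22: C, bond orders sum to 4 (valence 4) → 0 H
  atom 23: C, bond orders sum to 1 (valence 4) → 3 H
  atom 24: O, bond orders sum to 2 (valence 2) → 0 H
Totals → C:18, H:32, I:1, N:1, O:4.
In Hill order: C18H32INO4.

C18H32INO4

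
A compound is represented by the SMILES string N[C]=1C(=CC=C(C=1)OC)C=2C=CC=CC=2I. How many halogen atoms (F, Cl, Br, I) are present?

1

Halogen atoms appear at heavy-atom position 16 (1×I).
Other groups present: 1 ether, 1 primary amine.
Halogen count: 1.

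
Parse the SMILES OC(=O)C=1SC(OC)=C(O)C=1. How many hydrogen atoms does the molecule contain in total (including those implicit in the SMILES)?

Walk through each heavy atom and fill implicit hydrogens from standard valence (C 4, N 3, O 2, S 2, halogen 1):
  atom 1: O, bond orders sum to 1 (valence 2) → 1 H
  atom 2: C, bond orders sum to 4 (valence 4) → 0 H
  atom 3: O, bond orders sum to 2 (valence 2) → 0 H
  atom 4: C, bond orders sum to 4 (valence 4) → 0 H
  atom 5: S, bond orders sum to 2 (valence 2) → 0 H
  atom 6: C, bond orders sum to 4 (valence 4) → 0 H
  atom 7: O, bond orders sum to 2 (valence 2) → 0 H
  atom 8: C, bond orders sum to 1 (valence 4) → 3 H
  atom 9: C, bond orders sum to 4 (valence 4) → 0 H
  atom 10: O, bond orders sum to 1 (valence 2) → 1 H
  atom 11: C, bond orders sum to 3 (valence 4) → 1 H
Total hydrogens: 6.

6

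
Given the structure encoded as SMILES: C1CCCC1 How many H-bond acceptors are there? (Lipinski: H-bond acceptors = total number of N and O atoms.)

0

N atoms: 0; O atoms: 0.
Lipinski HBA = 0 + 0 = 0.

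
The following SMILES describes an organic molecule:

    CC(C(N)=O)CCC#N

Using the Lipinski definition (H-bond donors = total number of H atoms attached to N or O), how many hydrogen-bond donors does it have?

Donors: find every N or O and count the H atoms it carries.
  atom 4 (N): bond orders sum to 1 → 2 H
  atom 5 (O): bond orders sum to 2 → 0 H
  atom 9 (N): bond orders sum to 3 → 0 H
Lipinski HBD = 2.

2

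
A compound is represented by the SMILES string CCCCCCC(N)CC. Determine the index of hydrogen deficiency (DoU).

Degree of unsaturation = (number of rings) + (number of π bonds).
Ring closures in the SMILES: 0.
π bonds: none → 0 DoU from unsaturation.
Total DoU = 0 + 0 = 0.

0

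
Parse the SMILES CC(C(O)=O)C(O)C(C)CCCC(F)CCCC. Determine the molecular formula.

Walk through each heavy atom and fill implicit hydrogens from standard valence (C 4, N 3, O 2, S 2, halogen 1):
  atom 1: C, bond orders sum to 1 (valence 4) → 3 H
  atom 2: C, bond orders sum to 3 (valence 4) → 1 H
  atom 3: C, bond orders sum to 4 (valence 4) → 0 H
  atom 4: O, bond orders sum to 1 (valence 2) → 1 H
  atom 5: O, bond orders sum to 2 (valence 2) → 0 H
  atom 6: C, bond orders sum to 3 (valence 4) → 1 H
  atom 7: O, bond orders sum to 1 (valence 2) → 1 H
  atom 8: C, bond orders sum to 3 (valence 4) → 1 H
  atom 9: C, bond orders sum to 1 (valence 4) → 3 H
  atom 10: C, bond orders sum to 2 (valence 4) → 2 H
  atom 11: C, bond orders sum to 2 (valence 4) → 2 H
  atom 12: C, bond orders sum to 2 (valence 4) → 2 H
  atom 13: C, bond orders sum to 3 (valence 4) → 1 H
  atom 14: F (halogen, monovalent) → 0 H
  atom 15: C, bond orders sum to 2 (valence 4) → 2 H
  atom 16: C, bond orders sum to 2 (valence 4) → 2 H
  atom 17: C, bond orders sum to 2 (valence 4) → 2 H
  atom 18: C, bond orders sum to 1 (valence 4) → 3 H
Totals → C:14, H:27, F:1, O:3.

C14H27FO3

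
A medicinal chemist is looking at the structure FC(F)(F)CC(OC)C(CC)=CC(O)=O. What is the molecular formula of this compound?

Walk through each heavy atom and fill implicit hydrogens from standard valence (C 4, N 3, O 2, S 2, halogen 1):
  atom 1: F (halogen, monovalent) → 0 H
  atom 2: C, bond orders sum to 4 (valence 4) → 0 H
  atom 3: F (halogen, monovalent) → 0 H
  atom 4: F (halogen, monovalent) → 0 H
  atom 5: C, bond orders sum to 2 (valence 4) → 2 H
  atom 6: C, bond orders sum to 3 (valence 4) → 1 H
  atom 7: O, bond orders sum to 2 (valence 2) → 0 H
  atom 8: C, bond orders sum to 1 (valence 4) → 3 H
  atom 9: C, bond orders sum to 4 (valence 4) → 0 H
  atom 10: C, bond orders sum to 2 (valence 4) → 2 H
  atom 11: C, bond orders sum to 1 (valence 4) → 3 H
  atom 12: C, bond orders sum to 3 (valence 4) → 1 H
  atom 13: C, bond orders sum to 4 (valence 4) → 0 H
  atom 14: O, bond orders sum to 1 (valence 2) → 1 H
  atom 15: O, bond orders sum to 2 (valence 2) → 0 H
Totals → C:9, H:13, F:3, O:3.
In Hill order: C9H13F3O3.

C9H13F3O3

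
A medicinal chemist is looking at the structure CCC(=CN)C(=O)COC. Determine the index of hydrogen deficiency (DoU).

2

Molecular formula: C7H13NO2.
DoU = (2C + 2 + N − H − X) / 2, where X is the halogen count and O/S are ignored.
    = (2·7 + 2 + 1 − 13 − 0) / 2 = 4 / 2 = 2.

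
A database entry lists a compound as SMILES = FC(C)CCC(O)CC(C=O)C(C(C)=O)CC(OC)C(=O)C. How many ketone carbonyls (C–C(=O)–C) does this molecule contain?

The ketone motif appears at heavy-atom positions 13, 20 in the SMILES.
Other groups present: 1 aldehyde, 1 ether, 1 hydroxyl.
Ketone count: 2.

2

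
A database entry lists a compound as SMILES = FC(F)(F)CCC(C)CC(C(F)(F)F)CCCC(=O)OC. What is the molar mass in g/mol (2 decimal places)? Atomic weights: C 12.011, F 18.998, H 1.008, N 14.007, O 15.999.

First, the molecular formula is C13H20F6O2 (counting implicit H from valence).
  C: 13 × 12.011 = 156.143
  F: 6 × 18.998 = 113.988
  H: 20 × 1.008 = 20.160
  O: 2 × 15.999 = 31.998
Sum: 13×12.011 + 6×18.998 + 20×1.008 + 2×15.999 = 322.289 → 322.29 g/mol.

322.29 g/mol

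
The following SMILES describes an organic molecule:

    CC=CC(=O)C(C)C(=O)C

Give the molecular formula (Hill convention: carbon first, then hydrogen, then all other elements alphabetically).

C8H12O2

Walk through each heavy atom and fill implicit hydrogens from standard valence (C 4, N 3, O 2, S 2, halogen 1):
  atom 1: C, bond orders sum to 1 (valence 4) → 3 H
  atom 2: C, bond orders sum to 3 (valence 4) → 1 H
  atom 3: C, bond orders sum to 3 (valence 4) → 1 H
  atom 4: C, bond orders sum to 4 (valence 4) → 0 H
  atom 5: O, bond orders sum to 2 (valence 2) → 0 H
  atom 6: C, bond orders sum to 3 (valence 4) → 1 H
  atom 7: C, bond orders sum to 1 (valence 4) → 3 H
  atom 8: C, bond orders sum to 4 (valence 4) → 0 H
  atom 9: O, bond orders sum to 2 (valence 2) → 0 H
  atom 10: C, bond orders sum to 1 (valence 4) → 3 H
Totals → C:8, H:12, O:2.
In Hill order: C8H12O2.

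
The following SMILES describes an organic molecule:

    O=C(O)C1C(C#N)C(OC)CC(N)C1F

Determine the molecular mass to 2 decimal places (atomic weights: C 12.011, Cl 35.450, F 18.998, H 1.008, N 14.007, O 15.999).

First, the molecular formula is C9H13FN2O3 (counting implicit H from valence).
  C: 9 × 12.011 = 108.099
  F: 1 × 18.998 = 18.998
  H: 13 × 1.008 = 13.104
  N: 2 × 14.007 = 28.014
  O: 3 × 15.999 = 47.997
Sum: 9×12.011 + 1×18.998 + 13×1.008 + 2×14.007 + 3×15.999 = 216.212 → 216.21 g/mol.

216.21 g/mol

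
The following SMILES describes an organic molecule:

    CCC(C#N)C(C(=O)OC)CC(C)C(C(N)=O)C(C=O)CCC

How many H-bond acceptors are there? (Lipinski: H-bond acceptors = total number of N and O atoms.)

N atoms: 2; O atoms: 4.
Lipinski HBA = 2 + 4 = 6.

6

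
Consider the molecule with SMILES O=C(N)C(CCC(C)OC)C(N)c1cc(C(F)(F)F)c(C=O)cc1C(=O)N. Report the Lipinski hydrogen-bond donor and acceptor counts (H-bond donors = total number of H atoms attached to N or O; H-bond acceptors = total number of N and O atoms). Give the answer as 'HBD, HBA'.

6, 7

Donors: find every N or O and count the H atoms it carries.
  atom 1 (O): bond orders sum to 2 → 0 H
  atom 3 (N): bond orders sum to 1 → 2 H
  atom 9 (O): bond orders sum to 2 → 0 H
  atom 12 (N): bond orders sum to 1 → 2 H
  atom 22 (O): bond orders sum to 2 → 0 H
  atom 26 (O): bond orders sum to 2 → 0 H
  atom 27 (N): bond orders sum to 1 → 2 H
Lipinski HBD = 6.
Acceptors: N atoms = 3, O atoms = 4 → HBA = 7.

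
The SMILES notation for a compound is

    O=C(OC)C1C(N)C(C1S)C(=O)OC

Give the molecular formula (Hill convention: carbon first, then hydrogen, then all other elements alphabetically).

C8H13NO4S

Walk through each heavy atom and fill implicit hydrogens from standard valence (C 4, N 3, O 2, S 2, halogen 1):
  atom 1: O, bond orders sum to 2 (valence 2) → 0 H
  atom 2: C, bond orders sum to 4 (valence 4) → 0 H
  atom 3: O, bond orders sum to 2 (valence 2) → 0 H
  atom 4: C, bond orders sum to 1 (valence 4) → 3 H
  atom 5: C, bond orders sum to 3 (valence 4) → 1 H
  atom 6: C, bond orders sum to 3 (valence 4) → 1 H
  atom 7: N, bond orders sum to 1 (valence 3) → 2 H
  atom 8: C, bond orders sum to 3 (valence 4) → 1 H
  atom 9: C, bond orders sum to 3 (valence 4) → 1 H
  atom 10: S, bond orders sum to 1 (valence 2) → 1 H
  atom 11: C, bond orders sum to 4 (valence 4) → 0 H
  atom 12: O, bond orders sum to 2 (valence 2) → 0 H
  atom 13: O, bond orders sum to 2 (valence 2) → 0 H
  atom 14: C, bond orders sum to 1 (valence 4) → 3 H
Totals → C:8, H:13, N:1, O:4, S:1.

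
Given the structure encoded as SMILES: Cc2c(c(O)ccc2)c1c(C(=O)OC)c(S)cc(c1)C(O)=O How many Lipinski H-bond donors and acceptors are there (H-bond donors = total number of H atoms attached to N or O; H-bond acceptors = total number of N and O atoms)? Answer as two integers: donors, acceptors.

2, 5

Donors: find every N or O and count the H atoms it carries.
  atom 5 (O): bond orders sum to 1 → 1 H
  atom 12 (O): bond orders sum to 2 → 0 H
  atom 13 (O): bond orders sum to 2 → 0 H
  atom 21 (O): bond orders sum to 1 → 1 H
  atom 22 (O): bond orders sum to 2 → 0 H
Lipinski HBD = 2.
Acceptors: N atoms = 0, O atoms = 5 → HBA = 5.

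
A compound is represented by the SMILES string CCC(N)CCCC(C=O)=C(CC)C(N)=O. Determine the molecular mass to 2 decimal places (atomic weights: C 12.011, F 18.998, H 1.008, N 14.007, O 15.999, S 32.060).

226.32 g/mol

First, the molecular formula is C12H22N2O2 (counting implicit H from valence).
  C: 12 × 12.011 = 144.132
  H: 22 × 1.008 = 22.176
  N: 2 × 14.007 = 28.014
  O: 2 × 15.999 = 31.998
Sum: 12×12.011 + 22×1.008 + 2×14.007 + 2×15.999 = 226.320 → 226.32 g/mol.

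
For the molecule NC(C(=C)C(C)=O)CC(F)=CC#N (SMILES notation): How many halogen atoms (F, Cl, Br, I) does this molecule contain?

Halogen atoms appear at heavy-atom position 10 (1×F).
Other groups present: 2 alkene, 1 ketone, 1 nitrile, 1 primary amine.
Halogen count: 1.

1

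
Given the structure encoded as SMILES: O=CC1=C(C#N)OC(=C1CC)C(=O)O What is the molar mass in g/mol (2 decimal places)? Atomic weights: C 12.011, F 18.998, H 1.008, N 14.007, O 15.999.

193.16 g/mol

First, the molecular formula is C9H7NO4 (counting implicit H from valence).
  C: 9 × 12.011 = 108.099
  H: 7 × 1.008 = 7.056
  N: 1 × 14.007 = 14.007
  O: 4 × 15.999 = 63.996
Sum: 9×12.011 + 7×1.008 + 1×14.007 + 4×15.999 = 193.158 → 193.16 g/mol.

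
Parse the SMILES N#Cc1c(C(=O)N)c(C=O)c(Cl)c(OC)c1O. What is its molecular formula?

Walk through each heavy atom and fill implicit hydrogens from standard valence (C 4, N 3, O 2, S 2, halogen 1); for lowercase aromatic atoms, an aromatic c carries 1 H when it has two neighbours and 0 H with three, and aromatic n carries 0 H:
  atom 1: N, bond orders sum to 3 (valence 3) → 0 H
  atom 2: C, bond orders sum to 4 (valence 4) → 0 H
  atom 3: aromatic c, 3 neighbours → 0 H
  atom 4: aromatic c, 3 neighbours → 0 H
  atom 5: C, bond orders sum to 4 (valence 4) → 0 H
  atom 6: O, bond orders sum to 2 (valence 2) → 0 H
  atom 7: N, bond orders sum to 1 (valence 3) → 2 H
  atom 8: aromatic c, 3 neighbours → 0 H
  atom 9: C, bond orders sum to 3 (valence 4) → 1 H
  atom 10: O, bond orders sum to 2 (valence 2) → 0 H
  atom 11: aromatic c, 3 neighbours → 0 H
  atom 12: Cl (halogen, monovalent) → 0 H
  atom 13: aromatic c, 3 neighbours → 0 H
  atom 14: O, bond orders sum to 2 (valence 2) → 0 H
  atom 15: C, bond orders sum to 1 (valence 4) → 3 H
  atom 16: aromatic c, 3 neighbours → 0 H
  atom 17: O, bond orders sum to 1 (valence 2) → 1 H
Totals → C:10, H:7, Cl:1, N:2, O:4.

C10H7ClN2O4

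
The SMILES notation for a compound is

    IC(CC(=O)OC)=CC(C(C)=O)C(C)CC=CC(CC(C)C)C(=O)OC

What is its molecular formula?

Walk through each heavy atom and fill implicit hydrogens from standard valence (C 4, N 3, O 2, S 2, halogen 1):
  atom 1: I (halogen, monovalent) → 0 H
  atom 2: C, bond orders sum to 4 (valence 4) → 0 H
  atom 3: C, bond orders sum to 2 (valence 4) → 2 H
  atom 4: C, bond orders sum to 4 (valence 4) → 0 H
  atom 5: O, bond orders sum to 2 (valence 2) → 0 H
  atom 6: O, bond orders sum to 2 (valence 2) → 0 H
  atom 7: C, bond orders sum to 1 (valence 4) → 3 H
  atom 8: C, bond orders sum to 3 (valence 4) → 1 H
  atom 9: C, bond orders sum to 3 (valence 4) → 1 H
  atom 10: C, bond orders sum to 4 (valence 4) → 0 H
  atom 11: C, bond orders sum to 1 (valence 4) → 3 H
  atom 12: O, bond orders sum to 2 (valence 2) → 0 H
  atom 13: C, bond orders sum to 3 (valence 4) → 1 H
  atom 14: C, bond orders sum to 1 (valence 4) → 3 H
  atom 15: C, bond orders sum to 2 (valence 4) → 2 H
  atom 16: C, bond orders sum to 3 (valence 4) → 1 H
  atom 17: C, bond orders sum to 3 (valence 4) → 1 H
  atom 18: C, bond orders sum to 3 (valence 4) → 1 H
  atom 19: C, bond orders sum to 2 (valence 4) → 2 H
  atom 20: C, bond orders sum to 3 (valence 4) → 1 H
  atom 21: C, bond orders sum to 1 (valence 4) → 3 H
  atom 22: C, bond orders sum to 1 (valence 4) → 3 H
  atom 23: C, bond orders sum to 4 (valence 4) → 0 H
  atom 24: O, bond orders sum to 2 (valence 2) → 0 H
  atom 25: O, bond orders sum to 2 (valence 2) → 0 H
  atom 26: C, bond orders sum to 1 (valence 4) → 3 H
Totals → C:20, H:31, I:1, O:5.
In Hill order: C20H31IO5.

C20H31IO5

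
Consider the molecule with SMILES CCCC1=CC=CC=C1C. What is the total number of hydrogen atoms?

14

Walk through each heavy atom and fill implicit hydrogens from standard valence (C 4, N 3, O 2, S 2, halogen 1):
  atom 1: C, bond orders sum to 1 (valence 4) → 3 H
  atom 2: C, bond orders sum to 2 (valence 4) → 2 H
  atom 3: C, bond orders sum to 2 (valence 4) → 2 H
  atom 4: C, bond orders sum to 4 (valence 4) → 0 H
  atom 5: C, bond orders sum to 3 (valence 4) → 1 H
  atom 6: C, bond orders sum to 3 (valence 4) → 1 H
  atom 7: C, bond orders sum to 3 (valence 4) → 1 H
  atom 8: C, bond orders sum to 3 (valence 4) → 1 H
  atom 9: C, bond orders sum to 4 (valence 4) → 0 H
  atom 10: C, bond orders sum to 1 (valence 4) → 3 H
Total hydrogens: 14.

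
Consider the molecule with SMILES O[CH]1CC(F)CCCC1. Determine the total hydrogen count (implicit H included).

Walk through each heavy atom and fill implicit hydrogens from standard valence (C 4, N 3, O 2, S 2, halogen 1):
  atom 1: O, bond orders sum to 1 (valence 2) → 1 H
  atom 2: C with explicit H count 1
  atom 3: C, bond orders sum to 2 (valence 4) → 2 H
  atom 4: C, bond orders sum to 3 (valence 4) → 1 H
  atom 5: F (halogen, monovalent) → 0 H
  atom 6: C, bond orders sum to 2 (valence 4) → 2 H
  atom 7: C, bond orders sum to 2 (valence 4) → 2 H
  atom 8: C, bond orders sum to 2 (valence 4) → 2 H
  atom 9: C, bond orders sum to 2 (valence 4) → 2 H
Total hydrogens: 13.

13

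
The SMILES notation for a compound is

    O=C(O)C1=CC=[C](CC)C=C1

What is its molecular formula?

C9H10O2

Walk through each heavy atom and fill implicit hydrogens from standard valence (C 4, N 3, O 2, S 2, halogen 1):
  atom 1: O, bond orders sum to 2 (valence 2) → 0 H
  atom 2: C, bond orders sum to 4 (valence 4) → 0 H
  atom 3: O, bond orders sum to 1 (valence 2) → 1 H
  atom 4: C, bond orders sum to 4 (valence 4) → 0 H
  atom 5: C, bond orders sum to 3 (valence 4) → 1 H
  atom 6: C, bond orders sum to 3 (valence 4) → 1 H
  atom 7: C with explicit H count 0
  atom 8: C, bond orders sum to 2 (valence 4) → 2 H
  atom 9: C, bond orders sum to 1 (valence 4) → 3 H
  atom 10: C, bond orders sum to 3 (valence 4) → 1 H
  atom 11: C, bond orders sum to 3 (valence 4) → 1 H
Totals → C:9, H:10, O:2.
In Hill order: C9H10O2.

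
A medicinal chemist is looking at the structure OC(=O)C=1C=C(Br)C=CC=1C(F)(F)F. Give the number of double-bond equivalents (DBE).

5

Degree of unsaturation = (number of rings) + (number of π bonds).
Ring closures in the SMILES: 1.
π bonds: 4 double bonds (each 1 DoU) → 4 DoU from unsaturation.
Total DoU = 1 + 4 = 5.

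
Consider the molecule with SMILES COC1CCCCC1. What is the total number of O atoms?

Scan the SMILES for O atoms (remember two-letter symbols like Cl and Br are single atoms).
Oxygen count: 1.

1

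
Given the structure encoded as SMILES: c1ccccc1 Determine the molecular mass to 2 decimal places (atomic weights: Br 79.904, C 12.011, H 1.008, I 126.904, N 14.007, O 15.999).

First, the molecular formula is C6H6 (counting implicit H from valence).
  C: 6 × 12.011 = 72.066
  H: 6 × 1.008 = 6.048
Sum: 6×12.011 + 6×1.008 = 78.114 → 78.11 g/mol.

78.11 g/mol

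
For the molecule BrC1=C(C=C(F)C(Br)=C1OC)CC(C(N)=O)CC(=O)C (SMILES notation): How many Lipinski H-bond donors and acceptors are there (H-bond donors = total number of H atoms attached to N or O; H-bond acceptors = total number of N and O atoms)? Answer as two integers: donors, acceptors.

2, 4

Donors: find every N or O and count the H atoms it carries.
  atom 10 (O): bond orders sum to 2 → 0 H
  atom 15 (N): bond orders sum to 1 → 2 H
  atom 16 (O): bond orders sum to 2 → 0 H
  atom 19 (O): bond orders sum to 2 → 0 H
Lipinski HBD = 2.
Acceptors: N atoms = 1, O atoms = 3 → HBA = 4.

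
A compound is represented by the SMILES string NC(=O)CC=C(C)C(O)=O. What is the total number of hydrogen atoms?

9

Walk through each heavy atom and fill implicit hydrogens from standard valence (C 4, N 3, O 2, S 2, halogen 1):
  atom 1: N, bond orders sum to 1 (valence 3) → 2 H
  atom 2: C, bond orders sum to 4 (valence 4) → 0 H
  atom 3: O, bond orders sum to 2 (valence 2) → 0 H
  atom 4: C, bond orders sum to 2 (valence 4) → 2 H
  atom 5: C, bond orders sum to 3 (valence 4) → 1 H
  atom 6: C, bond orders sum to 4 (valence 4) → 0 H
  atom 7: C, bond orders sum to 1 (valence 4) → 3 H
  atom 8: C, bond orders sum to 4 (valence 4) → 0 H
  atom 9: O, bond orders sum to 1 (valence 2) → 1 H
  atom 10: O, bond orders sum to 2 (valence 2) → 0 H
Total hydrogens: 9.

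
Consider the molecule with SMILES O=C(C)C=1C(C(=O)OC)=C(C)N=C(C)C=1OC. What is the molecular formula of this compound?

C12H15NO4

Walk through each heavy atom and fill implicit hydrogens from standard valence (C 4, N 3, O 2, S 2, halogen 1):
  atom 1: O, bond orders sum to 2 (valence 2) → 0 H
  atom 2: C, bond orders sum to 4 (valence 4) → 0 H
  atom 3: C, bond orders sum to 1 (valence 4) → 3 H
  atom 4: C, bond orders sum to 4 (valence 4) → 0 H
  atom 5: C, bond orders sum to 4 (valence 4) → 0 H
  atom 6: C, bond orders sum to 4 (valence 4) → 0 H
  atom 7: O, bond orders sum to 2 (valence 2) → 0 H
  atom 8: O, bond orders sum to 2 (valence 2) → 0 H
  atom 9: C, bond orders sum to 1 (valence 4) → 3 H
  atom 10: C, bond orders sum to 4 (valence 4) → 0 H
  atom 11: C, bond orders sum to 1 (valence 4) → 3 H
  atom 12: N, bond orders sum to 3 (valence 3) → 0 H
  atom 13: C, bond orders sum to 4 (valence 4) → 0 H
  atom 14: C, bond orders sum to 1 (valence 4) → 3 H
  atom 15: C, bond orders sum to 4 (valence 4) → 0 H
  atom 16: O, bond orders sum to 2 (valence 2) → 0 H
  atom 17: C, bond orders sum to 1 (valence 4) → 3 H
Totals → C:12, H:15, N:1, O:4.
In Hill order: C12H15NO4.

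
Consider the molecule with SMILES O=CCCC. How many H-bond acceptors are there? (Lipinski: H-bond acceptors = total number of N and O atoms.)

N atoms: 0; O atoms: 1.
Lipinski HBA = 0 + 1 = 1.

1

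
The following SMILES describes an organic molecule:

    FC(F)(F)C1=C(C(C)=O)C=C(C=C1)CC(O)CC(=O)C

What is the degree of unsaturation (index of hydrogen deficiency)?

6

Molecular formula: C14H15F3O3.
DoU = (2C + 2 + N − H − X) / 2, where X is the halogen count and O/S are ignored.
    = (2·14 + 2 + 0 − 15 − 3) / 2 = 12 / 2 = 6.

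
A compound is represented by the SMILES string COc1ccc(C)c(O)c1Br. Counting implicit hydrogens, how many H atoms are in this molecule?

Walk through each heavy atom and fill implicit hydrogens from standard valence (C 4, N 3, O 2, S 2, halogen 1); for lowercase aromatic atoms, an aromatic c carries 1 H when it has two neighbours and 0 H with three, and aromatic n carries 0 H:
  atom 1: C, bond orders sum to 1 (valence 4) → 3 H
  atom 2: O, bond orders sum to 2 (valence 2) → 0 H
  atom 3: aromatic c, 3 neighbours → 0 H
  atom 4: aromatic c, 2 neighbours → 1 H
  atom 5: aromatic c, 2 neighbours → 1 H
  atom 6: aromatic c, 3 neighbours → 0 H
  atom 7: C, bond orders sum to 1 (valence 4) → 3 H
  atom 8: aromatic c, 3 neighbours → 0 H
  atom 9: O, bond orders sum to 1 (valence 2) → 1 H
  atom 10: aromatic c, 3 neighbours → 0 H
  atom 11: Br (halogen, monovalent) → 0 H
Total hydrogens: 9.

9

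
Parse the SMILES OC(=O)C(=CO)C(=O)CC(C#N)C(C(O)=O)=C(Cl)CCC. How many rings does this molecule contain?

In SMILES, each pair of matching ring-closure digits denotes one ring-closing bond; the number of such bonds equals the number of independent rings.
Ring-closure bonds here: 0.

0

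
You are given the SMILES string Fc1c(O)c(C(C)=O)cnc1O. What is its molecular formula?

C7H6FNO3

Walk through each heavy atom and fill implicit hydrogens from standard valence (C 4, N 3, O 2, S 2, halogen 1); for lowercase aromatic atoms, an aromatic c carries 1 H when it has two neighbours and 0 H with three, and aromatic n carries 0 H:
  atom 1: F (halogen, monovalent) → 0 H
  atom 2: aromatic c, 3 neighbours → 0 H
  atom 3: aromatic c, 3 neighbours → 0 H
  atom 4: O, bond orders sum to 1 (valence 2) → 1 H
  atom 5: aromatic c, 3 neighbours → 0 H
  atom 6: C, bond orders sum to 4 (valence 4) → 0 H
  atom 7: C, bond orders sum to 1 (valence 4) → 3 H
  atom 8: O, bond orders sum to 2 (valence 2) → 0 H
  atom 9: aromatic c, 2 neighbours → 1 H
  atom 10: aromatic n, 2 neighbours → 0 H
  atom 11: aromatic c, 3 neighbours → 0 H
  atom 12: O, bond orders sum to 1 (valence 2) → 1 H
Totals → C:7, H:6, F:1, N:1, O:3.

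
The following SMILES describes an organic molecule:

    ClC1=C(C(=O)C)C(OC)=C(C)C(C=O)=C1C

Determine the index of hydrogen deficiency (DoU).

Molecular formula: C12H13ClO3.
DoU = (2C + 2 + N − H − X) / 2, where X is the halogen count and O/S are ignored.
    = (2·12 + 2 + 0 − 13 − 1) / 2 = 12 / 2 = 6.

6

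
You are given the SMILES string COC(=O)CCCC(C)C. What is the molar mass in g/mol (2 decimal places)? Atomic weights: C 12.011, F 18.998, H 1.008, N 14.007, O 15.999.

First, the molecular formula is C8H16O2 (counting implicit H from valence).
  C: 8 × 12.011 = 96.088
  H: 16 × 1.008 = 16.128
  O: 2 × 15.999 = 31.998
Sum: 8×12.011 + 16×1.008 + 2×15.999 = 144.214 → 144.21 g/mol.

144.21 g/mol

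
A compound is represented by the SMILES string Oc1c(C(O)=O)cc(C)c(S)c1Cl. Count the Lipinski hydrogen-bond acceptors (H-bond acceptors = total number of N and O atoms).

N atoms: 0; O atoms: 3.
Lipinski HBA = 0 + 3 = 3.

3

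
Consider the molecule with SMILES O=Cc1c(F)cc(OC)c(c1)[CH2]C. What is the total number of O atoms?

Scan the SMILES for O atoms (remember two-letter symbols like Cl and Br are single atoms).
Oxygen count: 2.

2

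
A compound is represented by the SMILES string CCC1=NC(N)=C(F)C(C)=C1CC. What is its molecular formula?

C10H15FN2

Walk through each heavy atom and fill implicit hydrogens from standard valence (C 4, N 3, O 2, S 2, halogen 1):
  atom 1: C, bond orders sum to 1 (valence 4) → 3 H
  atom 2: C, bond orders sum to 2 (valence 4) → 2 H
  atom 3: C, bond orders sum to 4 (valence 4) → 0 H
  atom 4: N, bond orders sum to 3 (valence 3) → 0 H
  atom 5: C, bond orders sum to 4 (valence 4) → 0 H
  atom 6: N, bond orders sum to 1 (valence 3) → 2 H
  atom 7: C, bond orders sum to 4 (valence 4) → 0 H
  atom 8: F (halogen, monovalent) → 0 H
  atom 9: C, bond orders sum to 4 (valence 4) → 0 H
  atom 10: C, bond orders sum to 1 (valence 4) → 3 H
  atom 11: C, bond orders sum to 4 (valence 4) → 0 H
  atom 12: C, bond orders sum to 2 (valence 4) → 2 H
  atom 13: C, bond orders sum to 1 (valence 4) → 3 H
Totals → C:10, H:15, F:1, N:2.
In Hill order: C10H15FN2.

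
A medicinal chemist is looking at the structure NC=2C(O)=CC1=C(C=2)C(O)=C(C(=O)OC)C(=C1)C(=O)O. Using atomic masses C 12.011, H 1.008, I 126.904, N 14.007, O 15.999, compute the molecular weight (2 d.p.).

277.23 g/mol

First, the molecular formula is C13H11NO6 (counting implicit H from valence).
  C: 13 × 12.011 = 156.143
  H: 11 × 1.008 = 11.088
  N: 1 × 14.007 = 14.007
  O: 6 × 15.999 = 95.994
Sum: 13×12.011 + 11×1.008 + 1×14.007 + 6×15.999 = 277.232 → 277.23 g/mol.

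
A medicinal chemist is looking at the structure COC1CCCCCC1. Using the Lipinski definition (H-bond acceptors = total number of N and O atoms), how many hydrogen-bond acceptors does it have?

1

N atoms: 0; O atoms: 1.
Lipinski HBA = 0 + 1 = 1.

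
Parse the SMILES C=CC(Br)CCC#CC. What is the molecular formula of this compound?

Walk through each heavy atom and fill implicit hydrogens from standard valence (C 4, N 3, O 2, S 2, halogen 1):
  atom 1: C, bond orders sum to 2 (valence 4) → 2 H
  atom 2: C, bond orders sum to 3 (valence 4) → 1 H
  atom 3: C, bond orders sum to 3 (valence 4) → 1 H
  atom 4: Br (halogen, monovalent) → 0 H
  atom 5: C, bond orders sum to 2 (valence 4) → 2 H
  atom 6: C, bond orders sum to 2 (valence 4) → 2 H
  atom 7: C, bond orders sum to 4 (valence 4) → 0 H
  atom 8: C, bond orders sum to 4 (valence 4) → 0 H
  atom 9: C, bond orders sum to 1 (valence 4) → 3 H
Totals → C:8, H:11, Br:1.

C8H11Br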